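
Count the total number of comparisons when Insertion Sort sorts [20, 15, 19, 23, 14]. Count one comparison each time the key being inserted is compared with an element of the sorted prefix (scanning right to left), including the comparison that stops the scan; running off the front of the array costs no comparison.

Insert 15: 20 > 15 (shift), reached front = 1 comparison(s) -> [15, 20, 19, 23, 14]
Insert 19: 20 > 19 (shift), 15 <= 19 (stop) = 2 comparison(s) -> [15, 19, 20, 23, 14]
Insert 23: 20 <= 23 (stop) = 1 comparison(s) -> [15, 19, 20, 23, 14]
Insert 14: 23 > 14 (shift), 20 > 14 (shift), 19 > 14 (shift), 15 > 14 (shift), reached front = 4 comparison(s) -> [14, 15, 19, 20, 23]
Total comparisons: 1 + 2 + 1 + 4 = 8


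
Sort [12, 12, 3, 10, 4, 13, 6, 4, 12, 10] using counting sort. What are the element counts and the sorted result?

Count array: [0, 0, 0, 1, 2, 0, 1, 0, 0, 0, 2, 0, 3, 1]
(count[i] = number of elements equal to i)
Cumulative count: [0, 0, 0, 1, 3, 3, 4, 4, 4, 4, 6, 6, 9, 10]
Sorted: [3, 4, 4, 6, 10, 10, 12, 12, 12, 13]


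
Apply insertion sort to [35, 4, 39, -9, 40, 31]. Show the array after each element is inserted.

First element 35 is already 'sorted'
Insert 4: shifted 1 elements -> [4, 35, 39, -9, 40, 31]
Insert 39: shifted 0 elements -> [4, 35, 39, -9, 40, 31]
Insert -9: shifted 3 elements -> [-9, 4, 35, 39, 40, 31]
Insert 40: shifted 0 elements -> [-9, 4, 35, 39, 40, 31]
Insert 31: shifted 3 elements -> [-9, 4, 31, 35, 39, 40]


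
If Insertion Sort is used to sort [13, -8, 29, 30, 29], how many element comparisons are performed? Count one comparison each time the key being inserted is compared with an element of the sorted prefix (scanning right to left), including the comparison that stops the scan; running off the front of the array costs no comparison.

Insert -8: 13 > -8 (shift), reached front = 1 comparison(s) -> [-8, 13, 29, 30, 29]
Insert 29: 13 <= 29 (stop) = 1 comparison(s) -> [-8, 13, 29, 30, 29]
Insert 30: 29 <= 30 (stop) = 1 comparison(s) -> [-8, 13, 29, 30, 29]
Insert 29: 30 > 29 (shift), 29 <= 29 (stop) = 2 comparison(s) -> [-8, 13, 29, 29, 30]
Total comparisons: 1 + 1 + 1 + 2 = 5


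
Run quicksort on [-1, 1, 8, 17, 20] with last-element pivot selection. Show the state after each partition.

Partition 1: pivot=20 at index 4 -> [-1, 1, 8, 17, 20]
Partition 2: pivot=17 at index 3 -> [-1, 1, 8, 17, 20]
Partition 3: pivot=8 at index 2 -> [-1, 1, 8, 17, 20]
Partition 4: pivot=1 at index 1 -> [-1, 1, 8, 17, 20]


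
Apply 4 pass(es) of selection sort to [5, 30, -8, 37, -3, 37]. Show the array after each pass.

Pass 1: Select minimum -8 at index 2, swap -> [-8, 30, 5, 37, -3, 37]
Pass 2: Select minimum -3 at index 4, swap -> [-8, -3, 5, 37, 30, 37]
Pass 3: Select minimum 5 at index 2, swap -> [-8, -3, 5, 37, 30, 37]
Pass 4: Select minimum 30 at index 4, swap -> [-8, -3, 5, 30, 37, 37]


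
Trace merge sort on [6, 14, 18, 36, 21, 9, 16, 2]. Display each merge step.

Divide and conquer:
  Merge [6] + [14] -> [6, 14]
  Merge [18] + [36] -> [18, 36]
  Merge [6, 14] + [18, 36] -> [6, 14, 18, 36]
  Merge [21] + [9] -> [9, 21]
  Merge [16] + [2] -> [2, 16]
  Merge [9, 21] + [2, 16] -> [2, 9, 16, 21]
  Merge [6, 14, 18, 36] + [2, 9, 16, 21] -> [2, 6, 9, 14, 16, 18, 21, 36]


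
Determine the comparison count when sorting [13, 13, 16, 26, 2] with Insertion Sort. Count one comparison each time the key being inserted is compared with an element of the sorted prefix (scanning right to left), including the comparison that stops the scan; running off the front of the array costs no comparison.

Insert 13: 13 <= 13 (stop) = 1 comparison(s) -> [13, 13, 16, 26, 2]
Insert 16: 13 <= 16 (stop) = 1 comparison(s) -> [13, 13, 16, 26, 2]
Insert 26: 16 <= 26 (stop) = 1 comparison(s) -> [13, 13, 16, 26, 2]
Insert 2: 26 > 2 (shift), 16 > 2 (shift), 13 > 2 (shift), 13 > 2 (shift), reached front = 4 comparison(s) -> [2, 13, 13, 16, 26]
Total comparisons: 1 + 1 + 1 + 4 = 7


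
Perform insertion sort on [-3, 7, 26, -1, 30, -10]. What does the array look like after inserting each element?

First element -3 is already 'sorted'
Insert 7: shifted 0 elements -> [-3, 7, 26, -1, 30, -10]
Insert 26: shifted 0 elements -> [-3, 7, 26, -1, 30, -10]
Insert -1: shifted 2 elements -> [-3, -1, 7, 26, 30, -10]
Insert 30: shifted 0 elements -> [-3, -1, 7, 26, 30, -10]
Insert -10: shifted 5 elements -> [-10, -3, -1, 7, 26, 30]


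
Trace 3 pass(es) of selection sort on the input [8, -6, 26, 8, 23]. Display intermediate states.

Pass 1: Select minimum -6 at index 1, swap -> [-6, 8, 26, 8, 23]
Pass 2: Select minimum 8 at index 1, swap -> [-6, 8, 26, 8, 23]
Pass 3: Select minimum 8 at index 3, swap -> [-6, 8, 8, 26, 23]


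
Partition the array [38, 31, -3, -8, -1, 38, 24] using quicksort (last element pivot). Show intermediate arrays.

Partition 1: pivot=24 at index 3 -> [-3, -8, -1, 24, 38, 38, 31]
Partition 2: pivot=-1 at index 2 -> [-3, -8, -1, 24, 38, 38, 31]
Partition 3: pivot=-8 at index 0 -> [-8, -3, -1, 24, 38, 38, 31]
Partition 4: pivot=31 at index 4 -> [-8, -3, -1, 24, 31, 38, 38]
Partition 5: pivot=38 at index 6 -> [-8, -3, -1, 24, 31, 38, 38]


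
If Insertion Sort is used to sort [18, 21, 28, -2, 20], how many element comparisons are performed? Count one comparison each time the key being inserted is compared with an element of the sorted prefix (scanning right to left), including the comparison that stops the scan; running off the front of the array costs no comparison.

Insert 21: 18 <= 21 (stop) = 1 comparison(s) -> [18, 21, 28, -2, 20]
Insert 28: 21 <= 28 (stop) = 1 comparison(s) -> [18, 21, 28, -2, 20]
Insert -2: 28 > -2 (shift), 21 > -2 (shift), 18 > -2 (shift), reached front = 3 comparison(s) -> [-2, 18, 21, 28, 20]
Insert 20: 28 > 20 (shift), 21 > 20 (shift), 18 <= 20 (stop) = 3 comparison(s) -> [-2, 18, 20, 21, 28]
Total comparisons: 1 + 1 + 3 + 3 = 8


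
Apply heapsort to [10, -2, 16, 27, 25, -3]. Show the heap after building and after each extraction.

Build heap: [27, 25, 16, -2, 10, -3]
Extract 27: [25, 10, 16, -2, -3, 27]
Extract 25: [16, 10, -3, -2, 25, 27]
Extract 16: [10, -2, -3, 16, 25, 27]
Extract 10: [-2, -3, 10, 16, 25, 27]
Extract -2: [-3, -2, 10, 16, 25, 27]


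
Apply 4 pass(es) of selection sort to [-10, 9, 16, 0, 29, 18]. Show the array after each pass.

Pass 1: Select minimum -10 at index 0, swap -> [-10, 9, 16, 0, 29, 18]
Pass 2: Select minimum 0 at index 3, swap -> [-10, 0, 16, 9, 29, 18]
Pass 3: Select minimum 9 at index 3, swap -> [-10, 0, 9, 16, 29, 18]
Pass 4: Select minimum 16 at index 3, swap -> [-10, 0, 9, 16, 29, 18]


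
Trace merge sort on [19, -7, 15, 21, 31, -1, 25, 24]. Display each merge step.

Divide and conquer:
  Merge [19] + [-7] -> [-7, 19]
  Merge [15] + [21] -> [15, 21]
  Merge [-7, 19] + [15, 21] -> [-7, 15, 19, 21]
  Merge [31] + [-1] -> [-1, 31]
  Merge [25] + [24] -> [24, 25]
  Merge [-1, 31] + [24, 25] -> [-1, 24, 25, 31]
  Merge [-7, 15, 19, 21] + [-1, 24, 25, 31] -> [-7, -1, 15, 19, 21, 24, 25, 31]


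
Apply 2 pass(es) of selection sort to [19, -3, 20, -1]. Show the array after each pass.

Pass 1: Select minimum -3 at index 1, swap -> [-3, 19, 20, -1]
Pass 2: Select minimum -1 at index 3, swap -> [-3, -1, 20, 19]


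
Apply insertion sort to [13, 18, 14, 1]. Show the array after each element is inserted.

First element 13 is already 'sorted'
Insert 18: shifted 0 elements -> [13, 18, 14, 1]
Insert 14: shifted 1 elements -> [13, 14, 18, 1]
Insert 1: shifted 3 elements -> [1, 13, 14, 18]


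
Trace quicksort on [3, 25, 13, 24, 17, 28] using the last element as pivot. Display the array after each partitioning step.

Partition 1: pivot=28 at index 5 -> [3, 25, 13, 24, 17, 28]
Partition 2: pivot=17 at index 2 -> [3, 13, 17, 24, 25, 28]
Partition 3: pivot=13 at index 1 -> [3, 13, 17, 24, 25, 28]
Partition 4: pivot=25 at index 4 -> [3, 13, 17, 24, 25, 28]


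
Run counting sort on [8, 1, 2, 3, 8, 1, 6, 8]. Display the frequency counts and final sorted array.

Count array: [0, 2, 1, 1, 0, 0, 1, 0, 3]
(count[i] = number of elements equal to i)
Cumulative count: [0, 2, 3, 4, 4, 4, 5, 5, 8]
Sorted: [1, 1, 2, 3, 6, 8, 8, 8]


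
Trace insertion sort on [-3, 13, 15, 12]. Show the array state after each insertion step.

First element -3 is already 'sorted'
Insert 13: shifted 0 elements -> [-3, 13, 15, 12]
Insert 15: shifted 0 elements -> [-3, 13, 15, 12]
Insert 12: shifted 2 elements -> [-3, 12, 13, 15]


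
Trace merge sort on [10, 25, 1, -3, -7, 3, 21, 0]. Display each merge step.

Divide and conquer:
  Merge [10] + [25] -> [10, 25]
  Merge [1] + [-3] -> [-3, 1]
  Merge [10, 25] + [-3, 1] -> [-3, 1, 10, 25]
  Merge [-7] + [3] -> [-7, 3]
  Merge [21] + [0] -> [0, 21]
  Merge [-7, 3] + [0, 21] -> [-7, 0, 3, 21]
  Merge [-3, 1, 10, 25] + [-7, 0, 3, 21] -> [-7, -3, 0, 1, 3, 10, 21, 25]


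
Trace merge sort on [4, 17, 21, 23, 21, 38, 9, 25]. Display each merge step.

Divide and conquer:
  Merge [4] + [17] -> [4, 17]
  Merge [21] + [23] -> [21, 23]
  Merge [4, 17] + [21, 23] -> [4, 17, 21, 23]
  Merge [21] + [38] -> [21, 38]
  Merge [9] + [25] -> [9, 25]
  Merge [21, 38] + [9, 25] -> [9, 21, 25, 38]
  Merge [4, 17, 21, 23] + [9, 21, 25, 38] -> [4, 9, 17, 21, 21, 23, 25, 38]


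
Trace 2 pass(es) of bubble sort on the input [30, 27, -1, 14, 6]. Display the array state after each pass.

After pass 1: [27, -1, 14, 6, 30] (4 swaps)
After pass 2: [-1, 14, 6, 27, 30] (3 swaps)
Total swaps: 7


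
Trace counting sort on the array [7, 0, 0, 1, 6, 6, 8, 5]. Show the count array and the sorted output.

Count array: [2, 1, 0, 0, 0, 1, 2, 1, 1]
(count[i] = number of elements equal to i)
Cumulative count: [2, 3, 3, 3, 3, 4, 6, 7, 8]
Sorted: [0, 0, 1, 5, 6, 6, 7, 8]


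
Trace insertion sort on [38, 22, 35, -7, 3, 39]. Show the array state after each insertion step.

First element 38 is already 'sorted'
Insert 22: shifted 1 elements -> [22, 38, 35, -7, 3, 39]
Insert 35: shifted 1 elements -> [22, 35, 38, -7, 3, 39]
Insert -7: shifted 3 elements -> [-7, 22, 35, 38, 3, 39]
Insert 3: shifted 3 elements -> [-7, 3, 22, 35, 38, 39]
Insert 39: shifted 0 elements -> [-7, 3, 22, 35, 38, 39]


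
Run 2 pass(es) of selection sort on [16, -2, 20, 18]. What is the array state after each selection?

Pass 1: Select minimum -2 at index 1, swap -> [-2, 16, 20, 18]
Pass 2: Select minimum 16 at index 1, swap -> [-2, 16, 20, 18]


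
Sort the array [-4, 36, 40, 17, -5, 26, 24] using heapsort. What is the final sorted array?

Build heap: [40, 36, 26, 17, -5, -4, 24]
Extract 40: [36, 24, 26, 17, -5, -4, 40]
Extract 36: [26, 24, -4, 17, -5, 36, 40]
Extract 26: [24, 17, -4, -5, 26, 36, 40]
Extract 24: [17, -5, -4, 24, 26, 36, 40]
Extract 17: [-4, -5, 17, 24, 26, 36, 40]
Extract -4: [-5, -4, 17, 24, 26, 36, 40]


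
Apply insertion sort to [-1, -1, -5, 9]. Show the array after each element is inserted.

First element -1 is already 'sorted'
Insert -1: shifted 0 elements -> [-1, -1, -5, 9]
Insert -5: shifted 2 elements -> [-5, -1, -1, 9]
Insert 9: shifted 0 elements -> [-5, -1, -1, 9]


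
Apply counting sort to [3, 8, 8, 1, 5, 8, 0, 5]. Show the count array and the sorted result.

Count array: [1, 1, 0, 1, 0, 2, 0, 0, 3]
(count[i] = number of elements equal to i)
Cumulative count: [1, 2, 2, 3, 3, 5, 5, 5, 8]
Sorted: [0, 1, 3, 5, 5, 8, 8, 8]


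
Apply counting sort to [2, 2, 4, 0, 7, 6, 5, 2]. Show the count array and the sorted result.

Count array: [1, 0, 3, 0, 1, 1, 1, 1]
(count[i] = number of elements equal to i)
Cumulative count: [1, 1, 4, 4, 5, 6, 7, 8]
Sorted: [0, 2, 2, 2, 4, 5, 6, 7]


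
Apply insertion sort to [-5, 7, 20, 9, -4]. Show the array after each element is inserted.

First element -5 is already 'sorted'
Insert 7: shifted 0 elements -> [-5, 7, 20, 9, -4]
Insert 20: shifted 0 elements -> [-5, 7, 20, 9, -4]
Insert 9: shifted 1 elements -> [-5, 7, 9, 20, -4]
Insert -4: shifted 3 elements -> [-5, -4, 7, 9, 20]


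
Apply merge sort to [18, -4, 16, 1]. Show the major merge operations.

Divide and conquer:
  Merge [18] + [-4] -> [-4, 18]
  Merge [16] + [1] -> [1, 16]
  Merge [-4, 18] + [1, 16] -> [-4, 1, 16, 18]


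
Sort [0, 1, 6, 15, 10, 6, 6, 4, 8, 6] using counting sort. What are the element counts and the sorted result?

Count array: [1, 1, 0, 0, 1, 0, 4, 0, 1, 0, 1, 0, 0, 0, 0, 1]
(count[i] = number of elements equal to i)
Cumulative count: [1, 2, 2, 2, 3, 3, 7, 7, 8, 8, 9, 9, 9, 9, 9, 10]
Sorted: [0, 1, 4, 6, 6, 6, 6, 8, 10, 15]


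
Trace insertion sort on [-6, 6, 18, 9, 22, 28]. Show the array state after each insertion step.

First element -6 is already 'sorted'
Insert 6: shifted 0 elements -> [-6, 6, 18, 9, 22, 28]
Insert 18: shifted 0 elements -> [-6, 6, 18, 9, 22, 28]
Insert 9: shifted 1 elements -> [-6, 6, 9, 18, 22, 28]
Insert 22: shifted 0 elements -> [-6, 6, 9, 18, 22, 28]
Insert 28: shifted 0 elements -> [-6, 6, 9, 18, 22, 28]


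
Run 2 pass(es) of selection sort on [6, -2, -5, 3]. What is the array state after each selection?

Pass 1: Select minimum -5 at index 2, swap -> [-5, -2, 6, 3]
Pass 2: Select minimum -2 at index 1, swap -> [-5, -2, 6, 3]


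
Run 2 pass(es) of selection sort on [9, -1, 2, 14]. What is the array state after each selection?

Pass 1: Select minimum -1 at index 1, swap -> [-1, 9, 2, 14]
Pass 2: Select minimum 2 at index 2, swap -> [-1, 2, 9, 14]


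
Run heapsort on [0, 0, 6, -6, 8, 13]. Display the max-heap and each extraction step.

Build heap: [13, 8, 6, -6, 0, 0]
Extract 13: [8, 0, 6, -6, 0, 13]
Extract 8: [6, 0, 0, -6, 8, 13]
Extract 6: [0, -6, 0, 6, 8, 13]
Extract 0: [0, -6, 0, 6, 8, 13]
Extract 0: [-6, 0, 0, 6, 8, 13]


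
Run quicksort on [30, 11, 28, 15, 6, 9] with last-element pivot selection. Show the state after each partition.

Partition 1: pivot=9 at index 1 -> [6, 9, 28, 15, 30, 11]
Partition 2: pivot=11 at index 2 -> [6, 9, 11, 15, 30, 28]
Partition 3: pivot=28 at index 4 -> [6, 9, 11, 15, 28, 30]


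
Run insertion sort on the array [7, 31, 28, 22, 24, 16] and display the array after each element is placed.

First element 7 is already 'sorted'
Insert 31: shifted 0 elements -> [7, 31, 28, 22, 24, 16]
Insert 28: shifted 1 elements -> [7, 28, 31, 22, 24, 16]
Insert 22: shifted 2 elements -> [7, 22, 28, 31, 24, 16]
Insert 24: shifted 2 elements -> [7, 22, 24, 28, 31, 16]
Insert 16: shifted 4 elements -> [7, 16, 22, 24, 28, 31]


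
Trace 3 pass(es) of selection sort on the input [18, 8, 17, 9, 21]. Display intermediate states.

Pass 1: Select minimum 8 at index 1, swap -> [8, 18, 17, 9, 21]
Pass 2: Select minimum 9 at index 3, swap -> [8, 9, 17, 18, 21]
Pass 3: Select minimum 17 at index 2, swap -> [8, 9, 17, 18, 21]


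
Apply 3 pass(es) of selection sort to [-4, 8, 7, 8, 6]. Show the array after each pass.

Pass 1: Select minimum -4 at index 0, swap -> [-4, 8, 7, 8, 6]
Pass 2: Select minimum 6 at index 4, swap -> [-4, 6, 7, 8, 8]
Pass 3: Select minimum 7 at index 2, swap -> [-4, 6, 7, 8, 8]


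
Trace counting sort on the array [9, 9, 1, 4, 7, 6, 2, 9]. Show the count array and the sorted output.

Count array: [0, 1, 1, 0, 1, 0, 1, 1, 0, 3]
(count[i] = number of elements equal to i)
Cumulative count: [0, 1, 2, 2, 3, 3, 4, 5, 5, 8]
Sorted: [1, 2, 4, 6, 7, 9, 9, 9]


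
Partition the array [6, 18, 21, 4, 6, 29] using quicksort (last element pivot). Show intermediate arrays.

Partition 1: pivot=29 at index 5 -> [6, 18, 21, 4, 6, 29]
Partition 2: pivot=6 at index 2 -> [6, 4, 6, 18, 21, 29]
Partition 3: pivot=4 at index 0 -> [4, 6, 6, 18, 21, 29]
Partition 4: pivot=21 at index 4 -> [4, 6, 6, 18, 21, 29]


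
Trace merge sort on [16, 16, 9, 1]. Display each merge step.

Divide and conquer:
  Merge [16] + [16] -> [16, 16]
  Merge [9] + [1] -> [1, 9]
  Merge [16, 16] + [1, 9] -> [1, 9, 16, 16]


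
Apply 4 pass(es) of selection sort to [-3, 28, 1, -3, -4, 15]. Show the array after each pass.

Pass 1: Select minimum -4 at index 4, swap -> [-4, 28, 1, -3, -3, 15]
Pass 2: Select minimum -3 at index 3, swap -> [-4, -3, 1, 28, -3, 15]
Pass 3: Select minimum -3 at index 4, swap -> [-4, -3, -3, 28, 1, 15]
Pass 4: Select minimum 1 at index 4, swap -> [-4, -3, -3, 1, 28, 15]


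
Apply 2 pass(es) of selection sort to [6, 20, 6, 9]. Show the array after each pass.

Pass 1: Select minimum 6 at index 0, swap -> [6, 20, 6, 9]
Pass 2: Select minimum 6 at index 2, swap -> [6, 6, 20, 9]


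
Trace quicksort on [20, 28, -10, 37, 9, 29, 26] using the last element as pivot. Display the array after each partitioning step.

Partition 1: pivot=26 at index 3 -> [20, -10, 9, 26, 28, 29, 37]
Partition 2: pivot=9 at index 1 -> [-10, 9, 20, 26, 28, 29, 37]
Partition 3: pivot=37 at index 6 -> [-10, 9, 20, 26, 28, 29, 37]
Partition 4: pivot=29 at index 5 -> [-10, 9, 20, 26, 28, 29, 37]


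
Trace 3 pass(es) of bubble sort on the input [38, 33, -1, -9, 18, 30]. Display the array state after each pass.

After pass 1: [33, -1, -9, 18, 30, 38] (5 swaps)
After pass 2: [-1, -9, 18, 30, 33, 38] (4 swaps)
After pass 3: [-9, -1, 18, 30, 33, 38] (1 swaps)
Total swaps: 10


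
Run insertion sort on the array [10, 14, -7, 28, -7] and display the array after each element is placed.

First element 10 is already 'sorted'
Insert 14: shifted 0 elements -> [10, 14, -7, 28, -7]
Insert -7: shifted 2 elements -> [-7, 10, 14, 28, -7]
Insert 28: shifted 0 elements -> [-7, 10, 14, 28, -7]
Insert -7: shifted 3 elements -> [-7, -7, 10, 14, 28]


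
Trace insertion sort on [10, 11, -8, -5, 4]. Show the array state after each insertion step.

First element 10 is already 'sorted'
Insert 11: shifted 0 elements -> [10, 11, -8, -5, 4]
Insert -8: shifted 2 elements -> [-8, 10, 11, -5, 4]
Insert -5: shifted 2 elements -> [-8, -5, 10, 11, 4]
Insert 4: shifted 2 elements -> [-8, -5, 4, 10, 11]


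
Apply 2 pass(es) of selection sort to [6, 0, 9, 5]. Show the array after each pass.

Pass 1: Select minimum 0 at index 1, swap -> [0, 6, 9, 5]
Pass 2: Select minimum 5 at index 3, swap -> [0, 5, 9, 6]


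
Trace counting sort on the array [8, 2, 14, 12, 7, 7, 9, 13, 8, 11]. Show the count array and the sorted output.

Count array: [0, 0, 1, 0, 0, 0, 0, 2, 2, 1, 0, 1, 1, 1, 1]
(count[i] = number of elements equal to i)
Cumulative count: [0, 0, 1, 1, 1, 1, 1, 3, 5, 6, 6, 7, 8, 9, 10]
Sorted: [2, 7, 7, 8, 8, 9, 11, 12, 13, 14]


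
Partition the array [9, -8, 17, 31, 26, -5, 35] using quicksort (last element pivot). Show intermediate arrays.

Partition 1: pivot=35 at index 6 -> [9, -8, 17, 31, 26, -5, 35]
Partition 2: pivot=-5 at index 1 -> [-8, -5, 17, 31, 26, 9, 35]
Partition 3: pivot=9 at index 2 -> [-8, -5, 9, 31, 26, 17, 35]
Partition 4: pivot=17 at index 3 -> [-8, -5, 9, 17, 26, 31, 35]
Partition 5: pivot=31 at index 5 -> [-8, -5, 9, 17, 26, 31, 35]


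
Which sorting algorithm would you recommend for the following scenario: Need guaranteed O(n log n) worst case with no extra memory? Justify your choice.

Best choice: Heapsort
Reason: Heapsort is O(n log n) worst case and sorts in-place; quicksort can degrade to O(n^2)


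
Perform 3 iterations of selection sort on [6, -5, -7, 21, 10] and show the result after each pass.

Pass 1: Select minimum -7 at index 2, swap -> [-7, -5, 6, 21, 10]
Pass 2: Select minimum -5 at index 1, swap -> [-7, -5, 6, 21, 10]
Pass 3: Select minimum 6 at index 2, swap -> [-7, -5, 6, 21, 10]


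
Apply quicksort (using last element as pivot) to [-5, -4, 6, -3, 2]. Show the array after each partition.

Partition 1: pivot=2 at index 3 -> [-5, -4, -3, 2, 6]
Partition 2: pivot=-3 at index 2 -> [-5, -4, -3, 2, 6]
Partition 3: pivot=-4 at index 1 -> [-5, -4, -3, 2, 6]


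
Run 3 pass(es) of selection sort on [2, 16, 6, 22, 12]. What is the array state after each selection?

Pass 1: Select minimum 2 at index 0, swap -> [2, 16, 6, 22, 12]
Pass 2: Select minimum 6 at index 2, swap -> [2, 6, 16, 22, 12]
Pass 3: Select minimum 12 at index 4, swap -> [2, 6, 12, 22, 16]


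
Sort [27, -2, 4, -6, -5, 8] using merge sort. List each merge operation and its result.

Divide and conquer:
  Merge [-2] + [4] -> [-2, 4]
  Merge [27] + [-2, 4] -> [-2, 4, 27]
  Merge [-5] + [8] -> [-5, 8]
  Merge [-6] + [-5, 8] -> [-6, -5, 8]
  Merge [-2, 4, 27] + [-6, -5, 8] -> [-6, -5, -2, 4, 8, 27]


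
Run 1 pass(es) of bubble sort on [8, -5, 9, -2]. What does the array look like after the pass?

After pass 1: [-5, 8, -2, 9] (2 swaps)
Total swaps: 2


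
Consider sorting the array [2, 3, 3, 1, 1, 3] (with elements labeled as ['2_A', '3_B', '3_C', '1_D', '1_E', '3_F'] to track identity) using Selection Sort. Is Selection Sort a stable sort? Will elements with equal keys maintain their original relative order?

Trace Selection Sort on the labeled array (the key is the number; the letter only tracks identity):
  Pass 1: minimum of unsorted part is 1_D at index 3; swap it with 2_A at index 0 -> [1_D, 3_B, 3_C, 2_A, 1_E, 3_F]
  Pass 2: minimum of unsorted part is 1_E at index 4; swap it with 3_B at index 1 -> [1_D, 1_E, 3_C, 2_A, 3_B, 3_F]
  Pass 3: minimum of unsorted part is 2_A at index 3; swap it with 3_C at index 2 -> [1_D, 1_E, 2_A, 3_C, 3_B, 3_F]
  Pass 4: minimum 3_C is already at index 3; no swap -> [1_D, 1_E, 2_A, 3_C, 3_B, 3_F]
  Pass 5: minimum 3_B is already at index 4; no swap -> [1_D, 1_E, 2_A, 3_C, 3_B, 3_F]
Final order: [1_D, 1_E, 2_A, 3_C, 3_B, 3_F]
Equal keys:
  value 1: originally 1_D, 1_E; after sorting 1_D, 1_E -> order preserved
  value 3: originally 3_B, 3_C, 3_F; after sorting 3_C, 3_B, 3_F -> order changed
Equal keys were reordered, so Selection Sort is not stable: the long-range swap that moves the minimum into place can carry an element past an equal key. (One such input is enough; an unstable sort may happen to preserve order on other inputs, but it gives no guarantee.)
Answer: Not stable


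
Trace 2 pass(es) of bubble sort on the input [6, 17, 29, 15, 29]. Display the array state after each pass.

After pass 1: [6, 17, 15, 29, 29] (1 swaps)
After pass 2: [6, 15, 17, 29, 29] (1 swaps)
Total swaps: 2


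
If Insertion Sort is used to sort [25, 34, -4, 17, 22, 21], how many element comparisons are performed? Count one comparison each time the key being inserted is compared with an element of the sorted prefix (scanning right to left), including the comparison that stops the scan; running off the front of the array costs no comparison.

Insert 34: 25 <= 34 (stop) = 1 comparison(s) -> [25, 34, -4, 17, 22, 21]
Insert -4: 34 > -4 (shift), 25 > -4 (shift), reached front = 2 comparison(s) -> [-4, 25, 34, 17, 22, 21]
Insert 17: 34 > 17 (shift), 25 > 17 (shift), -4 <= 17 (stop) = 3 comparison(s) -> [-4, 17, 25, 34, 22, 21]
Insert 22: 34 > 22 (shift), 25 > 22 (shift), 17 <= 22 (stop) = 3 comparison(s) -> [-4, 17, 22, 25, 34, 21]
Insert 21: 34 > 21 (shift), 25 > 21 (shift), 22 > 21 (shift), 17 <= 21 (stop) = 4 comparison(s) -> [-4, 17, 21, 22, 25, 34]
Total comparisons: 1 + 2 + 3 + 3 + 4 = 13


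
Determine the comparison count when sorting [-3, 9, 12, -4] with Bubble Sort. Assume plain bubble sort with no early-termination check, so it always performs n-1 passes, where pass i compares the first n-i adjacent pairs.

Pass 1: compare adjacent pairs (0,1)..(2,3) = 3 comparison(s), 1 swap(s) -> [-3, 9, -4, 12]
Pass 2: compare adjacent pairs (0,1)..(1,2) = 2 comparison(s), 1 swap(s) -> [-3, -4, 9, 12]
Pass 3: compare adjacent pairs (0,1)..(0,1) = 1 comparison(s), 1 swap(s) -> [-4, -3, 9, 12]
Total comparisons: 3 + 2 + 1 = 6


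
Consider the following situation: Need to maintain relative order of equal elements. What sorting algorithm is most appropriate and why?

Best choice: Merge sort or Insertion sort
Reason: Both are stable; quicksort and heapsort are not stable


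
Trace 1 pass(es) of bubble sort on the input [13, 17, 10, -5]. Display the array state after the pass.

After pass 1: [13, 10, -5, 17] (2 swaps)
Total swaps: 2


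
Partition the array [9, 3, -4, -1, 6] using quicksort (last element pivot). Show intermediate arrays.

Partition 1: pivot=6 at index 3 -> [3, -4, -1, 6, 9]
Partition 2: pivot=-1 at index 1 -> [-4, -1, 3, 6, 9]


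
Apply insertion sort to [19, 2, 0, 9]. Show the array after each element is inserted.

First element 19 is already 'sorted'
Insert 2: shifted 1 elements -> [2, 19, 0, 9]
Insert 0: shifted 2 elements -> [0, 2, 19, 9]
Insert 9: shifted 1 elements -> [0, 2, 9, 19]


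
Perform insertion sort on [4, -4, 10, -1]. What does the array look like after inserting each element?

First element 4 is already 'sorted'
Insert -4: shifted 1 elements -> [-4, 4, 10, -1]
Insert 10: shifted 0 elements -> [-4, 4, 10, -1]
Insert -1: shifted 2 elements -> [-4, -1, 4, 10]


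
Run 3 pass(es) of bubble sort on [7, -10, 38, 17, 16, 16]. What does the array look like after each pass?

After pass 1: [-10, 7, 17, 16, 16, 38] (4 swaps)
After pass 2: [-10, 7, 16, 16, 17, 38] (2 swaps)
After pass 3: [-10, 7, 16, 16, 17, 38] (0 swaps)
Total swaps: 6


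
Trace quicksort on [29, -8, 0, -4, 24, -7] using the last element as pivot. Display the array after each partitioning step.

Partition 1: pivot=-7 at index 1 -> [-8, -7, 0, -4, 24, 29]
Partition 2: pivot=29 at index 5 -> [-8, -7, 0, -4, 24, 29]
Partition 3: pivot=24 at index 4 -> [-8, -7, 0, -4, 24, 29]
Partition 4: pivot=-4 at index 2 -> [-8, -7, -4, 0, 24, 29]


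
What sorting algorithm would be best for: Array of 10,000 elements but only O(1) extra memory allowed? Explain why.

Best choice: Heapsort
Reason: Heapsort rearranges the array in place using O(1) auxiliary space and still guarantees O(n log n) time; quicksort partitions in place but needs Theta(log n) stack space for recursion (O(n) in the worst case), and mergesort requires O(n) auxiliary space


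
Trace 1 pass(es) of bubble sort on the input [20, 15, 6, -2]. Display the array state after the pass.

After pass 1: [15, 6, -2, 20] (3 swaps)
Total swaps: 3


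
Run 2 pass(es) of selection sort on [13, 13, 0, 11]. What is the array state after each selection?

Pass 1: Select minimum 0 at index 2, swap -> [0, 13, 13, 11]
Pass 2: Select minimum 11 at index 3, swap -> [0, 11, 13, 13]


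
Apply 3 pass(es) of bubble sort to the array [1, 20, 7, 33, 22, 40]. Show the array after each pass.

After pass 1: [1, 7, 20, 22, 33, 40] (2 swaps)
After pass 2: [1, 7, 20, 22, 33, 40] (0 swaps)
After pass 3: [1, 7, 20, 22, 33, 40] (0 swaps)
Total swaps: 2


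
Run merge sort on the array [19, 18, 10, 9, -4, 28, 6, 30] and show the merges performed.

Divide and conquer:
  Merge [19] + [18] -> [18, 19]
  Merge [10] + [9] -> [9, 10]
  Merge [18, 19] + [9, 10] -> [9, 10, 18, 19]
  Merge [-4] + [28] -> [-4, 28]
  Merge [6] + [30] -> [6, 30]
  Merge [-4, 28] + [6, 30] -> [-4, 6, 28, 30]
  Merge [9, 10, 18, 19] + [-4, 6, 28, 30] -> [-4, 6, 9, 10, 18, 19, 28, 30]


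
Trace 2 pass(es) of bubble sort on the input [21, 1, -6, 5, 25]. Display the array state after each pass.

After pass 1: [1, -6, 5, 21, 25] (3 swaps)
After pass 2: [-6, 1, 5, 21, 25] (1 swaps)
Total swaps: 4


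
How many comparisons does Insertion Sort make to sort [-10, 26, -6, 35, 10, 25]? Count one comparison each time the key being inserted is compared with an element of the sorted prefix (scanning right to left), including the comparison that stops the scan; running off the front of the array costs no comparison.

Insert 26: -10 <= 26 (stop) = 1 comparison(s) -> [-10, 26, -6, 35, 10, 25]
Insert -6: 26 > -6 (shift), -10 <= -6 (stop) = 2 comparison(s) -> [-10, -6, 26, 35, 10, 25]
Insert 35: 26 <= 35 (stop) = 1 comparison(s) -> [-10, -6, 26, 35, 10, 25]
Insert 10: 35 > 10 (shift), 26 > 10 (shift), -6 <= 10 (stop) = 3 comparison(s) -> [-10, -6, 10, 26, 35, 25]
Insert 25: 35 > 25 (shift), 26 > 25 (shift), 10 <= 25 (stop) = 3 comparison(s) -> [-10, -6, 10, 25, 26, 35]
Total comparisons: 1 + 2 + 1 + 3 + 3 = 10


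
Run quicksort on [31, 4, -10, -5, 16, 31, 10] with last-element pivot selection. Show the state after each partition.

Partition 1: pivot=10 at index 3 -> [4, -10, -5, 10, 16, 31, 31]
Partition 2: pivot=-5 at index 1 -> [-10, -5, 4, 10, 16, 31, 31]
Partition 3: pivot=31 at index 6 -> [-10, -5, 4, 10, 16, 31, 31]
Partition 4: pivot=31 at index 5 -> [-10, -5, 4, 10, 16, 31, 31]


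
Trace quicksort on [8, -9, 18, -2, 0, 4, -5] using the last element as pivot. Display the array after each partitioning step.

Partition 1: pivot=-5 at index 1 -> [-9, -5, 18, -2, 0, 4, 8]
Partition 2: pivot=8 at index 5 -> [-9, -5, -2, 0, 4, 8, 18]
Partition 3: pivot=4 at index 4 -> [-9, -5, -2, 0, 4, 8, 18]
Partition 4: pivot=0 at index 3 -> [-9, -5, -2, 0, 4, 8, 18]


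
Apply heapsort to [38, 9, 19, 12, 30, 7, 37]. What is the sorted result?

Build heap: [38, 30, 37, 12, 9, 7, 19]
Extract 38: [37, 30, 19, 12, 9, 7, 38]
Extract 37: [30, 12, 19, 7, 9, 37, 38]
Extract 30: [19, 12, 9, 7, 30, 37, 38]
Extract 19: [12, 7, 9, 19, 30, 37, 38]
Extract 12: [9, 7, 12, 19, 30, 37, 38]
Extract 9: [7, 9, 12, 19, 30, 37, 38]


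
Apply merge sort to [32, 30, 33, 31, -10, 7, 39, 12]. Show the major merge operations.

Divide and conquer:
  Merge [32] + [30] -> [30, 32]
  Merge [33] + [31] -> [31, 33]
  Merge [30, 32] + [31, 33] -> [30, 31, 32, 33]
  Merge [-10] + [7] -> [-10, 7]
  Merge [39] + [12] -> [12, 39]
  Merge [-10, 7] + [12, 39] -> [-10, 7, 12, 39]
  Merge [30, 31, 32, 33] + [-10, 7, 12, 39] -> [-10, 7, 12, 30, 31, 32, 33, 39]


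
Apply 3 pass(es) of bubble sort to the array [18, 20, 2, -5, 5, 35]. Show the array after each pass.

After pass 1: [18, 2, -5, 5, 20, 35] (3 swaps)
After pass 2: [2, -5, 5, 18, 20, 35] (3 swaps)
After pass 3: [-5, 2, 5, 18, 20, 35] (1 swaps)
Total swaps: 7


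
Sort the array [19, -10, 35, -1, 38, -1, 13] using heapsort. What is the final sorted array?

Build heap: [38, 19, 35, -1, -10, -1, 13]
Extract 38: [35, 19, 13, -1, -10, -1, 38]
Extract 35: [19, -1, 13, -1, -10, 35, 38]
Extract 19: [13, -1, -10, -1, 19, 35, 38]
Extract 13: [-1, -1, -10, 13, 19, 35, 38]
Extract -1: [-1, -10, -1, 13, 19, 35, 38]
Extract -1: [-10, -1, -1, 13, 19, 35, 38]


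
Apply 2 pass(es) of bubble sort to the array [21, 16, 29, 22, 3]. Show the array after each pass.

After pass 1: [16, 21, 22, 3, 29] (3 swaps)
After pass 2: [16, 21, 3, 22, 29] (1 swaps)
Total swaps: 4


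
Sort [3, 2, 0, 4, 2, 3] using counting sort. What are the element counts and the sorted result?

Count array: [1, 0, 2, 2, 1]
(count[i] = number of elements equal to i)
Cumulative count: [1, 1, 3, 5, 6]
Sorted: [0, 2, 2, 3, 3, 4]


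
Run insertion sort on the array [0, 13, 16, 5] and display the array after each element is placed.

First element 0 is already 'sorted'
Insert 13: shifted 0 elements -> [0, 13, 16, 5]
Insert 16: shifted 0 elements -> [0, 13, 16, 5]
Insert 5: shifted 2 elements -> [0, 5, 13, 16]


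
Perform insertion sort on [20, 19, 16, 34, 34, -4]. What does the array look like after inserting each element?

First element 20 is already 'sorted'
Insert 19: shifted 1 elements -> [19, 20, 16, 34, 34, -4]
Insert 16: shifted 2 elements -> [16, 19, 20, 34, 34, -4]
Insert 34: shifted 0 elements -> [16, 19, 20, 34, 34, -4]
Insert 34: shifted 0 elements -> [16, 19, 20, 34, 34, -4]
Insert -4: shifted 5 elements -> [-4, 16, 19, 20, 34, 34]


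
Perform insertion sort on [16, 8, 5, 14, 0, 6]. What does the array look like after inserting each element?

First element 16 is already 'sorted'
Insert 8: shifted 1 elements -> [8, 16, 5, 14, 0, 6]
Insert 5: shifted 2 elements -> [5, 8, 16, 14, 0, 6]
Insert 14: shifted 1 elements -> [5, 8, 14, 16, 0, 6]
Insert 0: shifted 4 elements -> [0, 5, 8, 14, 16, 6]
Insert 6: shifted 3 elements -> [0, 5, 6, 8, 14, 16]


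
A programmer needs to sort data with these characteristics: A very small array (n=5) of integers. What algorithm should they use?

Best choice: Insertion sort
Reason: For tiny inputs the O(n^2) overhead is negligible and insertion sort has minimal constant factors


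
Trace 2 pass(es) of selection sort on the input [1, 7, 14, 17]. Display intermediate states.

Pass 1: Select minimum 1 at index 0, swap -> [1, 7, 14, 17]
Pass 2: Select minimum 7 at index 1, swap -> [1, 7, 14, 17]


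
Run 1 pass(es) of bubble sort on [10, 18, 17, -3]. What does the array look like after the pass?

After pass 1: [10, 17, -3, 18] (2 swaps)
Total swaps: 2


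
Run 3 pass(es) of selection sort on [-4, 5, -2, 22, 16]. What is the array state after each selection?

Pass 1: Select minimum -4 at index 0, swap -> [-4, 5, -2, 22, 16]
Pass 2: Select minimum -2 at index 2, swap -> [-4, -2, 5, 22, 16]
Pass 3: Select minimum 5 at index 2, swap -> [-4, -2, 5, 22, 16]


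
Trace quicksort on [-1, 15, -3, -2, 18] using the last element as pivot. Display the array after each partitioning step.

Partition 1: pivot=18 at index 4 -> [-1, 15, -3, -2, 18]
Partition 2: pivot=-2 at index 1 -> [-3, -2, -1, 15, 18]
Partition 3: pivot=15 at index 3 -> [-3, -2, -1, 15, 18]


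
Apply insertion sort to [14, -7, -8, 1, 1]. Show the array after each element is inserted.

First element 14 is already 'sorted'
Insert -7: shifted 1 elements -> [-7, 14, -8, 1, 1]
Insert -8: shifted 2 elements -> [-8, -7, 14, 1, 1]
Insert 1: shifted 1 elements -> [-8, -7, 1, 14, 1]
Insert 1: shifted 1 elements -> [-8, -7, 1, 1, 14]


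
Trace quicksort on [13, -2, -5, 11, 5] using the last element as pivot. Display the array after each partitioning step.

Partition 1: pivot=5 at index 2 -> [-2, -5, 5, 11, 13]
Partition 2: pivot=-5 at index 0 -> [-5, -2, 5, 11, 13]
Partition 3: pivot=13 at index 4 -> [-5, -2, 5, 11, 13]


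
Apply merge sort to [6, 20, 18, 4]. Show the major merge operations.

Divide and conquer:
  Merge [6] + [20] -> [6, 20]
  Merge [18] + [4] -> [4, 18]
  Merge [6, 20] + [4, 18] -> [4, 6, 18, 20]


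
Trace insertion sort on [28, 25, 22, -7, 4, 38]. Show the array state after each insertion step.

First element 28 is already 'sorted'
Insert 25: shifted 1 elements -> [25, 28, 22, -7, 4, 38]
Insert 22: shifted 2 elements -> [22, 25, 28, -7, 4, 38]
Insert -7: shifted 3 elements -> [-7, 22, 25, 28, 4, 38]
Insert 4: shifted 3 elements -> [-7, 4, 22, 25, 28, 38]
Insert 38: shifted 0 elements -> [-7, 4, 22, 25, 28, 38]


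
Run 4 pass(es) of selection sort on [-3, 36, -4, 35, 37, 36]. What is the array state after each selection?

Pass 1: Select minimum -4 at index 2, swap -> [-4, 36, -3, 35, 37, 36]
Pass 2: Select minimum -3 at index 2, swap -> [-4, -3, 36, 35, 37, 36]
Pass 3: Select minimum 35 at index 3, swap -> [-4, -3, 35, 36, 37, 36]
Pass 4: Select minimum 36 at index 3, swap -> [-4, -3, 35, 36, 37, 36]


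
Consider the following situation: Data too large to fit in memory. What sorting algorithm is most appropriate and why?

Best choice: External merge sort
Reason: Minimizes disk I/O by sequential reads/writes


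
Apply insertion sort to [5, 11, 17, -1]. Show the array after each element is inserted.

First element 5 is already 'sorted'
Insert 11: shifted 0 elements -> [5, 11, 17, -1]
Insert 17: shifted 0 elements -> [5, 11, 17, -1]
Insert -1: shifted 3 elements -> [-1, 5, 11, 17]


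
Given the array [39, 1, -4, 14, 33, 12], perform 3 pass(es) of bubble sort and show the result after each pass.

After pass 1: [1, -4, 14, 33, 12, 39] (5 swaps)
After pass 2: [-4, 1, 14, 12, 33, 39] (2 swaps)
After pass 3: [-4, 1, 12, 14, 33, 39] (1 swaps)
Total swaps: 8


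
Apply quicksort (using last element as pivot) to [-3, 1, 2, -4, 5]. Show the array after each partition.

Partition 1: pivot=5 at index 4 -> [-3, 1, 2, -4, 5]
Partition 2: pivot=-4 at index 0 -> [-4, 1, 2, -3, 5]
Partition 3: pivot=-3 at index 1 -> [-4, -3, 2, 1, 5]
Partition 4: pivot=1 at index 2 -> [-4, -3, 1, 2, 5]


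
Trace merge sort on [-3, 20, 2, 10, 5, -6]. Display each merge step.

Divide and conquer:
  Merge [20] + [2] -> [2, 20]
  Merge [-3] + [2, 20] -> [-3, 2, 20]
  Merge [5] + [-6] -> [-6, 5]
  Merge [10] + [-6, 5] -> [-6, 5, 10]
  Merge [-3, 2, 20] + [-6, 5, 10] -> [-6, -3, 2, 5, 10, 20]


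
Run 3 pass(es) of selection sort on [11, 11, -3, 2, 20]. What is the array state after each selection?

Pass 1: Select minimum -3 at index 2, swap -> [-3, 11, 11, 2, 20]
Pass 2: Select minimum 2 at index 3, swap -> [-3, 2, 11, 11, 20]
Pass 3: Select minimum 11 at index 2, swap -> [-3, 2, 11, 11, 20]


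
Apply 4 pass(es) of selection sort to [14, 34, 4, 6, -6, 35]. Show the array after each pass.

Pass 1: Select minimum -6 at index 4, swap -> [-6, 34, 4, 6, 14, 35]
Pass 2: Select minimum 4 at index 2, swap -> [-6, 4, 34, 6, 14, 35]
Pass 3: Select minimum 6 at index 3, swap -> [-6, 4, 6, 34, 14, 35]
Pass 4: Select minimum 14 at index 4, swap -> [-6, 4, 6, 14, 34, 35]


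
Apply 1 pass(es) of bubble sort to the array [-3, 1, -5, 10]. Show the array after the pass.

After pass 1: [-3, -5, 1, 10] (1 swaps)
Total swaps: 1


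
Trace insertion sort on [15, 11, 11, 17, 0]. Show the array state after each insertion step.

First element 15 is already 'sorted'
Insert 11: shifted 1 elements -> [11, 15, 11, 17, 0]
Insert 11: shifted 1 elements -> [11, 11, 15, 17, 0]
Insert 17: shifted 0 elements -> [11, 11, 15, 17, 0]
Insert 0: shifted 4 elements -> [0, 11, 11, 15, 17]


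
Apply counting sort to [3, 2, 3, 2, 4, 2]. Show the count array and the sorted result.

Count array: [0, 0, 3, 2, 1]
(count[i] = number of elements equal to i)
Cumulative count: [0, 0, 3, 5, 6]
Sorted: [2, 2, 2, 3, 3, 4]


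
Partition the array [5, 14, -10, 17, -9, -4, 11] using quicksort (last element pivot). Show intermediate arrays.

Partition 1: pivot=11 at index 4 -> [5, -10, -9, -4, 11, 17, 14]
Partition 2: pivot=-4 at index 2 -> [-10, -9, -4, 5, 11, 17, 14]
Partition 3: pivot=-9 at index 1 -> [-10, -9, -4, 5, 11, 17, 14]
Partition 4: pivot=14 at index 5 -> [-10, -9, -4, 5, 11, 14, 17]


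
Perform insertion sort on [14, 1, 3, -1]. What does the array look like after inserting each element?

First element 14 is already 'sorted'
Insert 1: shifted 1 elements -> [1, 14, 3, -1]
Insert 3: shifted 1 elements -> [1, 3, 14, -1]
Insert -1: shifted 3 elements -> [-1, 1, 3, 14]


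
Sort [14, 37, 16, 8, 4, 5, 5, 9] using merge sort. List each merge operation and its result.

Divide and conquer:
  Merge [14] + [37] -> [14, 37]
  Merge [16] + [8] -> [8, 16]
  Merge [14, 37] + [8, 16] -> [8, 14, 16, 37]
  Merge [4] + [5] -> [4, 5]
  Merge [5] + [9] -> [5, 9]
  Merge [4, 5] + [5, 9] -> [4, 5, 5, 9]
  Merge [8, 14, 16, 37] + [4, 5, 5, 9] -> [4, 5, 5, 8, 9, 14, 16, 37]


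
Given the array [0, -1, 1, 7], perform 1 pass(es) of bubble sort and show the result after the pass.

After pass 1: [-1, 0, 1, 7] (1 swaps)
Total swaps: 1


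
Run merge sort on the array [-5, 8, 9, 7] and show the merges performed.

Divide and conquer:
  Merge [-5] + [8] -> [-5, 8]
  Merge [9] + [7] -> [7, 9]
  Merge [-5, 8] + [7, 9] -> [-5, 7, 8, 9]


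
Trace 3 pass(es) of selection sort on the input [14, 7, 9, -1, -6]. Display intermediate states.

Pass 1: Select minimum -6 at index 4, swap -> [-6, 7, 9, -1, 14]
Pass 2: Select minimum -1 at index 3, swap -> [-6, -1, 9, 7, 14]
Pass 3: Select minimum 7 at index 3, swap -> [-6, -1, 7, 9, 14]


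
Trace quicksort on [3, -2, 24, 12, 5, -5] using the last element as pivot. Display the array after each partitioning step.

Partition 1: pivot=-5 at index 0 -> [-5, -2, 24, 12, 5, 3]
Partition 2: pivot=3 at index 2 -> [-5, -2, 3, 12, 5, 24]
Partition 3: pivot=24 at index 5 -> [-5, -2, 3, 12, 5, 24]
Partition 4: pivot=5 at index 3 -> [-5, -2, 3, 5, 12, 24]


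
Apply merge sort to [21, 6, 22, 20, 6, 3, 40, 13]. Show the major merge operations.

Divide and conquer:
  Merge [21] + [6] -> [6, 21]
  Merge [22] + [20] -> [20, 22]
  Merge [6, 21] + [20, 22] -> [6, 20, 21, 22]
  Merge [6] + [3] -> [3, 6]
  Merge [40] + [13] -> [13, 40]
  Merge [3, 6] + [13, 40] -> [3, 6, 13, 40]
  Merge [6, 20, 21, 22] + [3, 6, 13, 40] -> [3, 6, 6, 13, 20, 21, 22, 40]
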